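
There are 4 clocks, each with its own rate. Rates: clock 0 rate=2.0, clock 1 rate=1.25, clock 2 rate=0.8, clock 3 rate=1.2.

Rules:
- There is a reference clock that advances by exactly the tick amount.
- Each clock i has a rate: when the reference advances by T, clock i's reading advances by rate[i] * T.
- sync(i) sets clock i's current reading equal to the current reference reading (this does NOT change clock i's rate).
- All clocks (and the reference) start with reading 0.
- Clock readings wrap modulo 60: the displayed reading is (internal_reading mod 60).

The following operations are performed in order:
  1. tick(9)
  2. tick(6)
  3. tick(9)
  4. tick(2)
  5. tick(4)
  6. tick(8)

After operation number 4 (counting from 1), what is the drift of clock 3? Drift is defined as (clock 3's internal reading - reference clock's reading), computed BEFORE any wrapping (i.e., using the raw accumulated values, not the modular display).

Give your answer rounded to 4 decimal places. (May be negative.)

After op 1 tick(9): ref=9.0000 raw=[18.0000 11.2500 7.2000 10.8000]
After op 2 tick(6): ref=15.0000 raw=[30.0000 18.7500 12.0000 18.0000]
After op 3 tick(9): ref=24.0000 raw=[48.0000 30.0000 19.2000 28.8000]
After op 4 tick(2): ref=26.0000 raw=[52.0000 32.5000 20.8000 31.2000]
Drift of clock 3 after op 4: 31.2000 - 26.0000 = 5.2000

Answer: 5.2000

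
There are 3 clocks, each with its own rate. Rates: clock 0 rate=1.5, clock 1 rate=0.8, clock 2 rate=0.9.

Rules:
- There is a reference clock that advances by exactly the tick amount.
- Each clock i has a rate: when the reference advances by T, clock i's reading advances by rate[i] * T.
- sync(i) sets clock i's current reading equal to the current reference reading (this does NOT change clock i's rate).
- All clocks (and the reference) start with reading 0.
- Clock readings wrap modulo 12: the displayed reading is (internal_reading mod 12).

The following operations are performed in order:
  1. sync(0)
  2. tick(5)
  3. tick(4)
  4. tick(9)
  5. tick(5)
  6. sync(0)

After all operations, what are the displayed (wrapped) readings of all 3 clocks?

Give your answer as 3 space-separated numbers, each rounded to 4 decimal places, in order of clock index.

After op 1 sync(0): ref=0.0000 raw=[0.0000 0.0000 0.0000]
After op 2 tick(5): ref=5.0000 raw=[7.5000 4.0000 4.5000]
After op 3 tick(4): ref=9.0000 raw=[13.5000 7.2000 8.1000]
After op 4 tick(9): ref=18.0000 raw=[27.0000 14.4000 16.2000]
After op 5 tick(5): ref=23.0000 raw=[34.5000 18.4000 20.7000]
After op 6 sync(0): ref=23.0000 raw=[23.0000 18.4000 20.7000]
Wrap final raw readings (mod 12): 23.0000 mod 12 = 11.0000; 18.4000 mod 12 = 6.4000; 20.7000 mod 12 = 8.7000

Answer: 11.0000 6.4000 8.7000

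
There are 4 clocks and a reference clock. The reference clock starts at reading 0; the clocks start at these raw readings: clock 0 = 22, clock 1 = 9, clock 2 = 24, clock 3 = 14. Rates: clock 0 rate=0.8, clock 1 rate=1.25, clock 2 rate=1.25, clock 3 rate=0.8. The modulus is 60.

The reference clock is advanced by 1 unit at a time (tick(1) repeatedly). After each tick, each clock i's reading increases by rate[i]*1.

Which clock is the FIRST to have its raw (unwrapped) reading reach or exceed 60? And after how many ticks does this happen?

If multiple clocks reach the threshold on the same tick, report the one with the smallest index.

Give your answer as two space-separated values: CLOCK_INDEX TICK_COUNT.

clock 0: start=22, rate=0.8, needs 60-22 = 38; ticks = ceil(38/0.8) = ceil(47.5000) = 48; reading at tick 48 = 22 + 0.8*48 = 60.4000
clock 1: start=9, rate=1.25, needs 60-9 = 51; ticks = ceil(51/1.25) = ceil(40.8000) = 41; reading at tick 41 = 9 + 1.25*41 = 60.2500
clock 2: start=24, rate=1.25, needs 60-24 = 36; ticks = ceil(36/1.25) = ceil(28.8000) = 29; reading at tick 29 = 24 + 1.25*29 = 60.2500
clock 3: start=14, rate=0.8, needs 60-14 = 46; ticks = ceil(46/0.8) = ceil(57.5000) = 58; reading at tick 58 = 14 + 0.8*58 = 60.4000
Minimum tick count = 29; winners = [2]; smallest index = 2

Answer: 2 29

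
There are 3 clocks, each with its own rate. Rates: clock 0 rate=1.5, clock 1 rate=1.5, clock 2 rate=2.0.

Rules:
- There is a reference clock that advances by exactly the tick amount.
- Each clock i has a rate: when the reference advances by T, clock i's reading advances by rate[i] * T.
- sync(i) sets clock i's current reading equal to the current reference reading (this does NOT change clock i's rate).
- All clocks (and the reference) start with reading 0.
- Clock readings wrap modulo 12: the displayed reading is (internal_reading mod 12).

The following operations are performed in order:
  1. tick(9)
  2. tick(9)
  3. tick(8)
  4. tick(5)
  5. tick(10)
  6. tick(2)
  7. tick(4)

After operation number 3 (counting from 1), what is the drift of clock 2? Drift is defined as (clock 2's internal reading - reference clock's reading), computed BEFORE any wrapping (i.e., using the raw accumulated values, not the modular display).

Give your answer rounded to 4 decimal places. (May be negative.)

After op 1 tick(9): ref=9.0000 raw=[13.5000 13.5000 18.0000]
After op 2 tick(9): ref=18.0000 raw=[27.0000 27.0000 36.0000]
After op 3 tick(8): ref=26.0000 raw=[39.0000 39.0000 52.0000]
Drift of clock 2 after op 3: 52.0000 - 26.0000 = 26.0000

Answer: 26.0000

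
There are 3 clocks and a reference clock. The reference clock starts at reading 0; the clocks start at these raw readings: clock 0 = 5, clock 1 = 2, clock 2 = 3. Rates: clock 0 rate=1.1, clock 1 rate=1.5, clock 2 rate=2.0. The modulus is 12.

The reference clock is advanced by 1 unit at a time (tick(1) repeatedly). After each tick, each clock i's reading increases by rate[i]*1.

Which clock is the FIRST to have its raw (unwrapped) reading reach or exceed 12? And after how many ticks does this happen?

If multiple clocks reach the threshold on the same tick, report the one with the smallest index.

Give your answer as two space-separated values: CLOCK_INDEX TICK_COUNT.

clock 0: start=5, rate=1.1, needs 12-5 = 7; ticks = ceil(7/1.1) = ceil(6.3636) = 7; reading at tick 7 = 5 + 1.1*7 = 12.7000
clock 1: start=2, rate=1.5, needs 12-2 = 10; ticks = ceil(10/1.5) = ceil(6.6667) = 7; reading at tick 7 = 2 + 1.5*7 = 12.5000
clock 2: start=3, rate=2.0, needs 12-3 = 9; ticks = ceil(9/2.0) = ceil(4.5000) = 5; reading at tick 5 = 3 + 2.0*5 = 13.0000
Minimum tick count = 5; winners = [2]; smallest index = 2

Answer: 2 5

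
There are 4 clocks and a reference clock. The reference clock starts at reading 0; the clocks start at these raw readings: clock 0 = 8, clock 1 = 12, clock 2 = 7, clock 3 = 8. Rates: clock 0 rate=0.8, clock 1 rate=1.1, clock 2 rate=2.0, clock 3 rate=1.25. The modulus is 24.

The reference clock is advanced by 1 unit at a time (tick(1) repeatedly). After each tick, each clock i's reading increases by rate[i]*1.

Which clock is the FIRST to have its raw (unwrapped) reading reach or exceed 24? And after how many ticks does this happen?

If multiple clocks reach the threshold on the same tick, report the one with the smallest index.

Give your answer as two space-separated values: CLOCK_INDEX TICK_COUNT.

Answer: 2 9

Derivation:
clock 0: start=8, rate=0.8, needs 24-8 = 16; ticks = ceil(16/0.8) = ceil(20.0000) = 20; reading at tick 20 = 8 + 0.8*20 = 24.0000
clock 1: start=12, rate=1.1, needs 24-12 = 12; ticks = ceil(12/1.1) = ceil(10.9091) = 11; reading at tick 11 = 12 + 1.1*11 = 24.1000
clock 2: start=7, rate=2.0, needs 24-7 = 17; ticks = ceil(17/2.0) = ceil(8.5000) = 9; reading at tick 9 = 7 + 2.0*9 = 25.0000
clock 3: start=8, rate=1.25, needs 24-8 = 16; ticks = ceil(16/1.25) = ceil(12.8000) = 13; reading at tick 13 = 8 + 1.25*13 = 24.2500
Minimum tick count = 9; winners = [2]; smallest index = 2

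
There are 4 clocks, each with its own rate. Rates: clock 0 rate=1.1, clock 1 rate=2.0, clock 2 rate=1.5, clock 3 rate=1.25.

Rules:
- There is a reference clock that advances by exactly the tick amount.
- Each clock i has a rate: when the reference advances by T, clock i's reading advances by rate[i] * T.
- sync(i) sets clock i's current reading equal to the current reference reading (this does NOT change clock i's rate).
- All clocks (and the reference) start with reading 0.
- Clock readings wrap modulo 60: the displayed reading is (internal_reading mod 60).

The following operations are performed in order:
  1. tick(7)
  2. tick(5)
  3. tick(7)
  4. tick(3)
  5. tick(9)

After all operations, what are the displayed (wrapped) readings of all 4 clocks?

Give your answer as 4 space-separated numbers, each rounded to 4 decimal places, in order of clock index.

After op 1 tick(7): ref=7.0000 raw=[7.7000 14.0000 10.5000 8.7500]
After op 2 tick(5): ref=12.0000 raw=[13.2000 24.0000 18.0000 15.0000]
After op 3 tick(7): ref=19.0000 raw=[20.9000 38.0000 28.5000 23.7500]
After op 4 tick(3): ref=22.0000 raw=[24.2000 44.0000 33.0000 27.5000]
After op 5 tick(9): ref=31.0000 raw=[34.1000 62.0000 46.5000 38.7500]
Wrap final raw readings (mod 60): 34.1000 mod 60 = 34.1000; 62.0000 mod 60 = 2.0000; 46.5000 mod 60 = 46.5000; 38.7500 mod 60 = 38.7500

Answer: 34.1000 2.0000 46.5000 38.7500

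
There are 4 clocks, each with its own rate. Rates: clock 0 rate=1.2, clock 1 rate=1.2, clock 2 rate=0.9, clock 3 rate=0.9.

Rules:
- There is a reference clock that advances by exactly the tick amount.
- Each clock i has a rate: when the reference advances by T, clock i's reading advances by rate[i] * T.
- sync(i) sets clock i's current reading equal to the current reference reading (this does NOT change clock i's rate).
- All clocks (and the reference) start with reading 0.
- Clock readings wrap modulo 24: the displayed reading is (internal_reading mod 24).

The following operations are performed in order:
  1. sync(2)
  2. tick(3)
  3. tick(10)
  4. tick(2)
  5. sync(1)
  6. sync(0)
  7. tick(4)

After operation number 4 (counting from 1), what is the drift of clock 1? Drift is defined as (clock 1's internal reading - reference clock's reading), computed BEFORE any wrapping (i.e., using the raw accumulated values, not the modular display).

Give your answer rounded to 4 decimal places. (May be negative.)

Answer: 3.0000

Derivation:
After op 1 sync(2): ref=0.0000 raw=[0.0000 0.0000 0.0000 0.0000]
After op 2 tick(3): ref=3.0000 raw=[3.6000 3.6000 2.7000 2.7000]
After op 3 tick(10): ref=13.0000 raw=[15.6000 15.6000 11.7000 11.7000]
After op 4 tick(2): ref=15.0000 raw=[18.0000 18.0000 13.5000 13.5000]
Drift of clock 1 after op 4: 18.0000 - 15.0000 = 3.0000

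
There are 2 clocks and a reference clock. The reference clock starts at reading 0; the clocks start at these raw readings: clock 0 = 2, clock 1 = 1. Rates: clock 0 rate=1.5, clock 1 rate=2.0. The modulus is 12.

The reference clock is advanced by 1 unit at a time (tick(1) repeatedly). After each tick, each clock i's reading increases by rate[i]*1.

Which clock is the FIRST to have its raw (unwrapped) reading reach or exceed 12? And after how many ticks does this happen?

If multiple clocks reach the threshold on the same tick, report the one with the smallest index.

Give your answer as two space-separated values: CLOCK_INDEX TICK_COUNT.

Answer: 1 6

Derivation:
clock 0: start=2, rate=1.5, needs 12-2 = 10; ticks = ceil(10/1.5) = ceil(6.6667) = 7; reading at tick 7 = 2 + 1.5*7 = 12.5000
clock 1: start=1, rate=2.0, needs 12-1 = 11; ticks = ceil(11/2.0) = ceil(5.5000) = 6; reading at tick 6 = 1 + 2.0*6 = 13.0000
Minimum tick count = 6; winners = [1]; smallest index = 1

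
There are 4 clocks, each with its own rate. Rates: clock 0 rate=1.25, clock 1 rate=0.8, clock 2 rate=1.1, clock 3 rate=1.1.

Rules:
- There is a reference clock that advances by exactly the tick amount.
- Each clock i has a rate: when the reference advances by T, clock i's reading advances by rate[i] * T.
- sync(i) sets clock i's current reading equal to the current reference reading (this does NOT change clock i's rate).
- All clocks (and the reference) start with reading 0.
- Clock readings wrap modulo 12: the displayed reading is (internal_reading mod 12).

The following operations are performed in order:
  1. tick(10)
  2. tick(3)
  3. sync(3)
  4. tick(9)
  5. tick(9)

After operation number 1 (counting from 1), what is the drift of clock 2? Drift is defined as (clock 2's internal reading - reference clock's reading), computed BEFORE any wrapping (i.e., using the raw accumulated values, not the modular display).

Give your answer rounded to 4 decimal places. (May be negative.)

Answer: 1.0000

Derivation:
After op 1 tick(10): ref=10.0000 raw=[12.5000 8.0000 11.0000 11.0000]
Drift of clock 2 after op 1: 11.0000 - 10.0000 = 1.0000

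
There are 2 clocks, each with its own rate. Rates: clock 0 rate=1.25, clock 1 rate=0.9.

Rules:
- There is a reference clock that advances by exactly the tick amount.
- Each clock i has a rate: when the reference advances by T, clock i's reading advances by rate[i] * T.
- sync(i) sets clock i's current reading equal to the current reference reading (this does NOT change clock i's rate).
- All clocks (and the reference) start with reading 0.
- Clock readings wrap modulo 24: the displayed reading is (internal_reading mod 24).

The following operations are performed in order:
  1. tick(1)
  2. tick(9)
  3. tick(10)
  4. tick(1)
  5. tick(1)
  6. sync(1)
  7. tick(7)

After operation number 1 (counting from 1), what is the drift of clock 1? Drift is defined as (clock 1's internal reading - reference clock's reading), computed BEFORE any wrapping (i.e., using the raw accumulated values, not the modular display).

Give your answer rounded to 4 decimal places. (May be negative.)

Answer: -0.1000

Derivation:
After op 1 tick(1): ref=1.0000 raw=[1.2500 0.9000]
Drift of clock 1 after op 1: 0.9000 - 1.0000 = -0.1000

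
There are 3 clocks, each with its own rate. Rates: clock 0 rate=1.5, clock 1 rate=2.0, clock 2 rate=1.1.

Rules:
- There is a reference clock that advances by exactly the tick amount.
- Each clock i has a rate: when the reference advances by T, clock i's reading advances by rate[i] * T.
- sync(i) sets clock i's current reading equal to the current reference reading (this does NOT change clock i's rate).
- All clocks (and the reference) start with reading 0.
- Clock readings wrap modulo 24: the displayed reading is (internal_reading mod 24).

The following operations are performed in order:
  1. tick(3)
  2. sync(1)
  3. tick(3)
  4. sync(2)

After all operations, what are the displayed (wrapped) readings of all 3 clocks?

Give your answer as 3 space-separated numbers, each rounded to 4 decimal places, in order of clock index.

Answer: 9.0000 9.0000 6.0000

Derivation:
After op 1 tick(3): ref=3.0000 raw=[4.5000 6.0000 3.3000]
After op 2 sync(1): ref=3.0000 raw=[4.5000 3.0000 3.3000]
After op 3 tick(3): ref=6.0000 raw=[9.0000 9.0000 6.6000]
After op 4 sync(2): ref=6.0000 raw=[9.0000 9.0000 6.0000]
Wrap final raw readings (mod 24): 9.0000 mod 24 = 9.0000; 9.0000 mod 24 = 9.0000; 6.0000 mod 24 = 6.0000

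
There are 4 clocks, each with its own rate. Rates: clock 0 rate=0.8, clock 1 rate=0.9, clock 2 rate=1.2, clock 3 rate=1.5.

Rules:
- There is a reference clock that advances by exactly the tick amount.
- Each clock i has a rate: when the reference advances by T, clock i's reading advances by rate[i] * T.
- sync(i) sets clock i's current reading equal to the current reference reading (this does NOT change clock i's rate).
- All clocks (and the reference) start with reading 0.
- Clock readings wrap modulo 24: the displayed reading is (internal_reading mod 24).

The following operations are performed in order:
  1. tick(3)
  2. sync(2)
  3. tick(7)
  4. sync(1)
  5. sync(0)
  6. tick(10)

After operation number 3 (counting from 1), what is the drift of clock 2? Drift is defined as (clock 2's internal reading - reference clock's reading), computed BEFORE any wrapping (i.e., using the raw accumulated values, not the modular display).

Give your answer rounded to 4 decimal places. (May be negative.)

Answer: 1.4000

Derivation:
After op 1 tick(3): ref=3.0000 raw=[2.4000 2.7000 3.6000 4.5000]
After op 2 sync(2): ref=3.0000 raw=[2.4000 2.7000 3.0000 4.5000]
After op 3 tick(7): ref=10.0000 raw=[8.0000 9.0000 11.4000 15.0000]
Drift of clock 2 after op 3: 11.4000 - 10.0000 = 1.4000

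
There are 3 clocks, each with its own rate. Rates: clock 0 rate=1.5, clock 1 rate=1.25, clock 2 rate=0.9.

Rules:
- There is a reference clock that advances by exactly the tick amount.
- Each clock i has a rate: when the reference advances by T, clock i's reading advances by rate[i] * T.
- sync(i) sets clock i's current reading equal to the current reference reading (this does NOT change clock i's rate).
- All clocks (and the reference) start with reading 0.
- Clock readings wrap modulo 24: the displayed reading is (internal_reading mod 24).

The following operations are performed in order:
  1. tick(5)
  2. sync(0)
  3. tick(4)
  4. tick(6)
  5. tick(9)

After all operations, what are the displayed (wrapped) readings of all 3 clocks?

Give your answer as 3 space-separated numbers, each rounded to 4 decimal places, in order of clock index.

Answer: 9.5000 6.0000 21.6000

Derivation:
After op 1 tick(5): ref=5.0000 raw=[7.5000 6.2500 4.5000]
After op 2 sync(0): ref=5.0000 raw=[5.0000 6.2500 4.5000]
After op 3 tick(4): ref=9.0000 raw=[11.0000 11.2500 8.1000]
After op 4 tick(6): ref=15.0000 raw=[20.0000 18.7500 13.5000]
After op 5 tick(9): ref=24.0000 raw=[33.5000 30.0000 21.6000]
Wrap final raw readings (mod 24): 33.5000 mod 24 = 9.5000; 30.0000 mod 24 = 6.0000; 21.6000 mod 24 = 21.6000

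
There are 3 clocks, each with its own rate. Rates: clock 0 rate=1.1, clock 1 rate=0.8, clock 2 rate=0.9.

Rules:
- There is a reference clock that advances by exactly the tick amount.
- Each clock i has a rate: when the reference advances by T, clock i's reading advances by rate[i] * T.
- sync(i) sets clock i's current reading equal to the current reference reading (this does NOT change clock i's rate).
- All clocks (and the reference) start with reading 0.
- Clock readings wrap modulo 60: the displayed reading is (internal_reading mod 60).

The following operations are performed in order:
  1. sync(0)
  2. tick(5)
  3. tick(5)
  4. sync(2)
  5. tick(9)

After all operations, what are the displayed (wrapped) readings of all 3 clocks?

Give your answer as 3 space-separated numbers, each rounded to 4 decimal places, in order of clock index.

Answer: 20.9000 15.2000 18.1000

Derivation:
After op 1 sync(0): ref=0.0000 raw=[0.0000 0.0000 0.0000]
After op 2 tick(5): ref=5.0000 raw=[5.5000 4.0000 4.5000]
After op 3 tick(5): ref=10.0000 raw=[11.0000 8.0000 9.0000]
After op 4 sync(2): ref=10.0000 raw=[11.0000 8.0000 10.0000]
After op 5 tick(9): ref=19.0000 raw=[20.9000 15.2000 18.1000]
Wrap final raw readings (mod 60): 20.9000 mod 60 = 20.9000; 15.2000 mod 60 = 15.2000; 18.1000 mod 60 = 18.1000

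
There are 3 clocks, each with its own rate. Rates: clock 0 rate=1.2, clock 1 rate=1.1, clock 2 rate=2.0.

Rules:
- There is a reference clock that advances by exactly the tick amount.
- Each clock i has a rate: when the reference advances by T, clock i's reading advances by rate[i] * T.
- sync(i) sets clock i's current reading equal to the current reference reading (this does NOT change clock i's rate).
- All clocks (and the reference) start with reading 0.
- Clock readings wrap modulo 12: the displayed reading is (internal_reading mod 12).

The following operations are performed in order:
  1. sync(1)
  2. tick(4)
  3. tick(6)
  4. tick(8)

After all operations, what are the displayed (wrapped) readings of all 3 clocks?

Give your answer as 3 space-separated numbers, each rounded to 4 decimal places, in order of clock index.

Answer: 9.6000 7.8000 0.0000

Derivation:
After op 1 sync(1): ref=0.0000 raw=[0.0000 0.0000 0.0000]
After op 2 tick(4): ref=4.0000 raw=[4.8000 4.4000 8.0000]
After op 3 tick(6): ref=10.0000 raw=[12.0000 11.0000 20.0000]
After op 4 tick(8): ref=18.0000 raw=[21.6000 19.8000 36.0000]
Wrap final raw readings (mod 12): 21.6000 mod 12 = 9.6000; 19.8000 mod 12 = 7.8000; 36.0000 mod 12 = 0.0000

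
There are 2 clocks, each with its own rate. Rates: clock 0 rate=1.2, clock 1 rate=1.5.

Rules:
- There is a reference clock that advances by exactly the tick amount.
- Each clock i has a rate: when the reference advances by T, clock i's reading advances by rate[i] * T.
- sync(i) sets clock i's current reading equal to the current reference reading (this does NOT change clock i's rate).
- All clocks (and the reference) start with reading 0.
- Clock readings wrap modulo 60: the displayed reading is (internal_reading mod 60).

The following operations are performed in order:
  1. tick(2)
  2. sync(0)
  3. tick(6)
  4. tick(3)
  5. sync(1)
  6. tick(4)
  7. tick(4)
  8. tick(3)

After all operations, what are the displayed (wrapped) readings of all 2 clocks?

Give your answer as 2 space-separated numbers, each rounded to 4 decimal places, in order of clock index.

Answer: 26.0000 27.5000

Derivation:
After op 1 tick(2): ref=2.0000 raw=[2.4000 3.0000]
After op 2 sync(0): ref=2.0000 raw=[2.0000 3.0000]
After op 3 tick(6): ref=8.0000 raw=[9.2000 12.0000]
After op 4 tick(3): ref=11.0000 raw=[12.8000 16.5000]
After op 5 sync(1): ref=11.0000 raw=[12.8000 11.0000]
After op 6 tick(4): ref=15.0000 raw=[17.6000 17.0000]
After op 7 tick(4): ref=19.0000 raw=[22.4000 23.0000]
After op 8 tick(3): ref=22.0000 raw=[26.0000 27.5000]
Wrap final raw readings (mod 60): 26.0000 mod 60 = 26.0000; 27.5000 mod 60 = 27.5000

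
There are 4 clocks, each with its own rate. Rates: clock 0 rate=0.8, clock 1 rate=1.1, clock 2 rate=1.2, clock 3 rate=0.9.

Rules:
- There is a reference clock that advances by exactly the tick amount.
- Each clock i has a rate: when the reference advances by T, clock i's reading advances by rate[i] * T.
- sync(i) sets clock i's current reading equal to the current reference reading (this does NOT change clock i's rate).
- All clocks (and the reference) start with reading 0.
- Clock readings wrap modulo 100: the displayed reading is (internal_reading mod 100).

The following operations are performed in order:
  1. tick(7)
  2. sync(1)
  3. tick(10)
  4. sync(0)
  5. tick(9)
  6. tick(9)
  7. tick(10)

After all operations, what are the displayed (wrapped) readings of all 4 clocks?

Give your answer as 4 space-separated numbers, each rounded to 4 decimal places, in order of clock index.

After op 1 tick(7): ref=7.0000 raw=[5.6000 7.7000 8.4000 6.3000]
After op 2 sync(1): ref=7.0000 raw=[5.6000 7.0000 8.4000 6.3000]
After op 3 tick(10): ref=17.0000 raw=[13.6000 18.0000 20.4000 15.3000]
After op 4 sync(0): ref=17.0000 raw=[17.0000 18.0000 20.4000 15.3000]
After op 5 tick(9): ref=26.0000 raw=[24.2000 27.9000 31.2000 23.4000]
After op 6 tick(9): ref=35.0000 raw=[31.4000 37.8000 42.0000 31.5000]
After op 7 tick(10): ref=45.0000 raw=[39.4000 48.8000 54.0000 40.5000]
Wrap final raw readings (mod 100): 39.4000 mod 100 = 39.4000; 48.8000 mod 100 = 48.8000; 54.0000 mod 100 = 54.0000; 40.5000 mod 100 = 40.5000

Answer: 39.4000 48.8000 54.0000 40.5000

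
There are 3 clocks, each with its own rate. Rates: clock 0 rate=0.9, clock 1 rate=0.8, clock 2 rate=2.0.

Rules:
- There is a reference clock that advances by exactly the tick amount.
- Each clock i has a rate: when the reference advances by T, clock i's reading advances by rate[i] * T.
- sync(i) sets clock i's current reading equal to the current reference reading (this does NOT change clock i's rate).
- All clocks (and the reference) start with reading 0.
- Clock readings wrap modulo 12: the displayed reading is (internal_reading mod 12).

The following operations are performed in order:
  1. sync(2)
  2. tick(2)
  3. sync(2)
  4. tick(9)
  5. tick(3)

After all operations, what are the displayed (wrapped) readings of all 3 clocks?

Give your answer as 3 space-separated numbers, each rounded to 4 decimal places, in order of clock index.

After op 1 sync(2): ref=0.0000 raw=[0.0000 0.0000 0.0000]
After op 2 tick(2): ref=2.0000 raw=[1.8000 1.6000 4.0000]
After op 3 sync(2): ref=2.0000 raw=[1.8000 1.6000 2.0000]
After op 4 tick(9): ref=11.0000 raw=[9.9000 8.8000 20.0000]
After op 5 tick(3): ref=14.0000 raw=[12.6000 11.2000 26.0000]
Wrap final raw readings (mod 12): 12.6000 mod 12 = 0.6000; 11.2000 mod 12 = 11.2000; 26.0000 mod 12 = 2.0000

Answer: 0.6000 11.2000 2.0000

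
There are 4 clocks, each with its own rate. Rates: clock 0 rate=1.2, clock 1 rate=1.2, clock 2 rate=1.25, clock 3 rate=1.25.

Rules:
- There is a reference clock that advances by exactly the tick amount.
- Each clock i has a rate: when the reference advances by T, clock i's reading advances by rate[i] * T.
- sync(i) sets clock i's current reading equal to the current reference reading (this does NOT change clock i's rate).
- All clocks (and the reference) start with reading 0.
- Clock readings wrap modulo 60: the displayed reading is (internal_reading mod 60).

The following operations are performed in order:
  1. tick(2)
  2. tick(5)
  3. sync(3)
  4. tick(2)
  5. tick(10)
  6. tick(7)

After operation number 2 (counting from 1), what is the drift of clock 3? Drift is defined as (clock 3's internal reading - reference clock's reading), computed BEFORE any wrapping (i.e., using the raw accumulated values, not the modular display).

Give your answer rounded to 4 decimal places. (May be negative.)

After op 1 tick(2): ref=2.0000 raw=[2.4000 2.4000 2.5000 2.5000]
After op 2 tick(5): ref=7.0000 raw=[8.4000 8.4000 8.7500 8.7500]
Drift of clock 3 after op 2: 8.7500 - 7.0000 = 1.7500

Answer: 1.7500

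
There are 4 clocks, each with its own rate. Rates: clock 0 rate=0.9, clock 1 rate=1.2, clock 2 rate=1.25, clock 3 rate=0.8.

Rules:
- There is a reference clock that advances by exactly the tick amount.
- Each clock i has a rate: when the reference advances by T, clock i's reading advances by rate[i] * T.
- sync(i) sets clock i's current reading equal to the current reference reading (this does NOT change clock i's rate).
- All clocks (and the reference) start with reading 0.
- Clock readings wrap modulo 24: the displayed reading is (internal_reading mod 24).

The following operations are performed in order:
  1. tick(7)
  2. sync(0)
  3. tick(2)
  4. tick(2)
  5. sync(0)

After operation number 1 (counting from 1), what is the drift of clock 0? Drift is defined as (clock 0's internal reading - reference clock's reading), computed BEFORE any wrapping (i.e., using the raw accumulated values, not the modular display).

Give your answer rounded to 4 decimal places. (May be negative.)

Answer: -0.7000

Derivation:
After op 1 tick(7): ref=7.0000 raw=[6.3000 8.4000 8.7500 5.6000]
Drift of clock 0 after op 1: 6.3000 - 7.0000 = -0.7000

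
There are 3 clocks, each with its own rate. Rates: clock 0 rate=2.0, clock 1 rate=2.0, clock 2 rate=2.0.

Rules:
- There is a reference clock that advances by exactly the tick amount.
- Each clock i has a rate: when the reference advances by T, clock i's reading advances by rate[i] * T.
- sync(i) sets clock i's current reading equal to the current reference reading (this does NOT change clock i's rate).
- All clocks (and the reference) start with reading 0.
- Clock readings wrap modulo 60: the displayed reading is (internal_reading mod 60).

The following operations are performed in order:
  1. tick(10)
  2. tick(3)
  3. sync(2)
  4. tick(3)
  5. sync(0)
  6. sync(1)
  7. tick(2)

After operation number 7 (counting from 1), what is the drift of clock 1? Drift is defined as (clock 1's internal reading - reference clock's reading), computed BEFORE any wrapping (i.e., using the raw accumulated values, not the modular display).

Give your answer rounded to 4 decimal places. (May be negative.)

Answer: 2.0000

Derivation:
After op 1 tick(10): ref=10.0000 raw=[20.0000 20.0000 20.0000]
After op 2 tick(3): ref=13.0000 raw=[26.0000 26.0000 26.0000]
After op 3 sync(2): ref=13.0000 raw=[26.0000 26.0000 13.0000]
After op 4 tick(3): ref=16.0000 raw=[32.0000 32.0000 19.0000]
After op 5 sync(0): ref=16.0000 raw=[16.0000 32.0000 19.0000]
After op 6 sync(1): ref=16.0000 raw=[16.0000 16.0000 19.0000]
After op 7 tick(2): ref=18.0000 raw=[20.0000 20.0000 23.0000]
Drift of clock 1 after op 7: 20.0000 - 18.0000 = 2.0000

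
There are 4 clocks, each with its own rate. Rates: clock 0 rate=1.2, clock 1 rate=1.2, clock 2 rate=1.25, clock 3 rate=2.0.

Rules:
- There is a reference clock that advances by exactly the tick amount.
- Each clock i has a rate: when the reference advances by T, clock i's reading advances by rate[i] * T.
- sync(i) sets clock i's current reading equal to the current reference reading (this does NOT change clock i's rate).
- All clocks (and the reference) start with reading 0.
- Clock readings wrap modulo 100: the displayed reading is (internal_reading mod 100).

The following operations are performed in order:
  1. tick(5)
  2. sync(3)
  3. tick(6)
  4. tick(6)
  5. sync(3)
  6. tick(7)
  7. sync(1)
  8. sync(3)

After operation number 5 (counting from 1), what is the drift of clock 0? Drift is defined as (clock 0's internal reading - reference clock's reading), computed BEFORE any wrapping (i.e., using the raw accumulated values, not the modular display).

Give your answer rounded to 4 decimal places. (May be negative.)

Answer: 3.4000

Derivation:
After op 1 tick(5): ref=5.0000 raw=[6.0000 6.0000 6.2500 10.0000]
After op 2 sync(3): ref=5.0000 raw=[6.0000 6.0000 6.2500 5.0000]
After op 3 tick(6): ref=11.0000 raw=[13.2000 13.2000 13.7500 17.0000]
After op 4 tick(6): ref=17.0000 raw=[20.4000 20.4000 21.2500 29.0000]
After op 5 sync(3): ref=17.0000 raw=[20.4000 20.4000 21.2500 17.0000]
Drift of clock 0 after op 5: 20.4000 - 17.0000 = 3.4000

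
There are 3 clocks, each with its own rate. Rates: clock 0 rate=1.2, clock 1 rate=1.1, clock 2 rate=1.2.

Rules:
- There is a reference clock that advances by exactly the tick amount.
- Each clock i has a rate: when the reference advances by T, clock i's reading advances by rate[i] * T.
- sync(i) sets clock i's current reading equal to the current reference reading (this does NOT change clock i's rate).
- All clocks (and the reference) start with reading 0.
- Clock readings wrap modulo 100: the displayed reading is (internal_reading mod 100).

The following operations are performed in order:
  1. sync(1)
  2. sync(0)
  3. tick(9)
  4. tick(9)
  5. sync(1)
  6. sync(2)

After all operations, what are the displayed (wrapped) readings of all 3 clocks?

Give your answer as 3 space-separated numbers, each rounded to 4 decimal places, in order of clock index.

After op 1 sync(1): ref=0.0000 raw=[0.0000 0.0000 0.0000]
After op 2 sync(0): ref=0.0000 raw=[0.0000 0.0000 0.0000]
After op 3 tick(9): ref=9.0000 raw=[10.8000 9.9000 10.8000]
After op 4 tick(9): ref=18.0000 raw=[21.6000 19.8000 21.6000]
After op 5 sync(1): ref=18.0000 raw=[21.6000 18.0000 21.6000]
After op 6 sync(2): ref=18.0000 raw=[21.6000 18.0000 18.0000]
Wrap final raw readings (mod 100): 21.6000 mod 100 = 21.6000; 18.0000 mod 100 = 18.0000; 18.0000 mod 100 = 18.0000

Answer: 21.6000 18.0000 18.0000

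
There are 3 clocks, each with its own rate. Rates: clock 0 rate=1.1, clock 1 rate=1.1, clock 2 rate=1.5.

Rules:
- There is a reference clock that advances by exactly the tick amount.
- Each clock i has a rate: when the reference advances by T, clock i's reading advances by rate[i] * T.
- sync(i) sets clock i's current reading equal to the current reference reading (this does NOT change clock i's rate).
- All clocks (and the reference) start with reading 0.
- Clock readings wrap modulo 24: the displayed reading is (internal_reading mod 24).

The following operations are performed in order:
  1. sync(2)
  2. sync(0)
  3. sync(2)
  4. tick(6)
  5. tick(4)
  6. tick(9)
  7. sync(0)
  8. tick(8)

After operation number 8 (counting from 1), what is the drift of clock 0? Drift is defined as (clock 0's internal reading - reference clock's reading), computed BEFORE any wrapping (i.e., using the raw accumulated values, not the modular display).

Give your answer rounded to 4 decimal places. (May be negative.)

Answer: 0.8000

Derivation:
After op 1 sync(2): ref=0.0000 raw=[0.0000 0.0000 0.0000]
After op 2 sync(0): ref=0.0000 raw=[0.0000 0.0000 0.0000]
After op 3 sync(2): ref=0.0000 raw=[0.0000 0.0000 0.0000]
After op 4 tick(6): ref=6.0000 raw=[6.6000 6.6000 9.0000]
After op 5 tick(4): ref=10.0000 raw=[11.0000 11.0000 15.0000]
After op 6 tick(9): ref=19.0000 raw=[20.9000 20.9000 28.5000]
After op 7 sync(0): ref=19.0000 raw=[19.0000 20.9000 28.5000]
After op 8 tick(8): ref=27.0000 raw=[27.8000 29.7000 40.5000]
Drift of clock 0 after op 8: 27.8000 - 27.0000 = 0.8000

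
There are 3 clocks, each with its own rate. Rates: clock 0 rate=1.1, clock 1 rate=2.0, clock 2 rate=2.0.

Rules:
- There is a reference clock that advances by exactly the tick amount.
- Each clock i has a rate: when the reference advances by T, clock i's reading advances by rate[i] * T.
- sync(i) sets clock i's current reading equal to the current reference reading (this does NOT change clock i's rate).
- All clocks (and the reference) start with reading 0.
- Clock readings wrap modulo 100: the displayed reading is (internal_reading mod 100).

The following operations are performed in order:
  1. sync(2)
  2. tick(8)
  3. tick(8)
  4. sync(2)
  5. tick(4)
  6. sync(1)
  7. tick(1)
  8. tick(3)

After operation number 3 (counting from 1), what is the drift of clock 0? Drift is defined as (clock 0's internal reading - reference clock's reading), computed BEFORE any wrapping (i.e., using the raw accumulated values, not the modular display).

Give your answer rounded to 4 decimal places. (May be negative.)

After op 1 sync(2): ref=0.0000 raw=[0.0000 0.0000 0.0000]
After op 2 tick(8): ref=8.0000 raw=[8.8000 16.0000 16.0000]
After op 3 tick(8): ref=16.0000 raw=[17.6000 32.0000 32.0000]
Drift of clock 0 after op 3: 17.6000 - 16.0000 = 1.6000

Answer: 1.6000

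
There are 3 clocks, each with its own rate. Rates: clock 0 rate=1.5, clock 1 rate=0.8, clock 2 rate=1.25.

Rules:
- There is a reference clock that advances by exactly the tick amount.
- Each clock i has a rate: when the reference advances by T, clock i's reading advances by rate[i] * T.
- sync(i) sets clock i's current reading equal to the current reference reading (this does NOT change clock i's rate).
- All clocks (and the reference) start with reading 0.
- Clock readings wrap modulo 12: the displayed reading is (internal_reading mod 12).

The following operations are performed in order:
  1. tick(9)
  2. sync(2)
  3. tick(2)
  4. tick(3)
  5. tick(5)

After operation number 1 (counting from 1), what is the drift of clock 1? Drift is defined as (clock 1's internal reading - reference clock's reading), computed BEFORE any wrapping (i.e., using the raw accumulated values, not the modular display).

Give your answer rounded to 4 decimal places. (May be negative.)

After op 1 tick(9): ref=9.0000 raw=[13.5000 7.2000 11.2500]
Drift of clock 1 after op 1: 7.2000 - 9.0000 = -1.8000

Answer: -1.8000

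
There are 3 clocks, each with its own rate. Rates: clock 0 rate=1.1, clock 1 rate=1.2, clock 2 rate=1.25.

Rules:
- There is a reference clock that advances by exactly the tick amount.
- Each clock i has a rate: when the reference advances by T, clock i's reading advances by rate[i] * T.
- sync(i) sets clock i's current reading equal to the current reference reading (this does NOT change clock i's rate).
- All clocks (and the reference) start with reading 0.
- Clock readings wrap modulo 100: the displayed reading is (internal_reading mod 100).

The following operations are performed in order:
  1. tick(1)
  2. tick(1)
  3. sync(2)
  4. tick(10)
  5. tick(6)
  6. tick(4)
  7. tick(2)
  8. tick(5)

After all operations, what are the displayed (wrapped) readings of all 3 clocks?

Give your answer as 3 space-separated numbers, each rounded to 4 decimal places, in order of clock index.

Answer: 31.9000 34.8000 35.7500

Derivation:
After op 1 tick(1): ref=1.0000 raw=[1.1000 1.2000 1.2500]
After op 2 tick(1): ref=2.0000 raw=[2.2000 2.4000 2.5000]
After op 3 sync(2): ref=2.0000 raw=[2.2000 2.4000 2.0000]
After op 4 tick(10): ref=12.0000 raw=[13.2000 14.4000 14.5000]
After op 5 tick(6): ref=18.0000 raw=[19.8000 21.6000 22.0000]
After op 6 tick(4): ref=22.0000 raw=[24.2000 26.4000 27.0000]
After op 7 tick(2): ref=24.0000 raw=[26.4000 28.8000 29.5000]
After op 8 tick(5): ref=29.0000 raw=[31.9000 34.8000 35.7500]
Wrap final raw readings (mod 100): 31.9000 mod 100 = 31.9000; 34.8000 mod 100 = 34.8000; 35.7500 mod 100 = 35.7500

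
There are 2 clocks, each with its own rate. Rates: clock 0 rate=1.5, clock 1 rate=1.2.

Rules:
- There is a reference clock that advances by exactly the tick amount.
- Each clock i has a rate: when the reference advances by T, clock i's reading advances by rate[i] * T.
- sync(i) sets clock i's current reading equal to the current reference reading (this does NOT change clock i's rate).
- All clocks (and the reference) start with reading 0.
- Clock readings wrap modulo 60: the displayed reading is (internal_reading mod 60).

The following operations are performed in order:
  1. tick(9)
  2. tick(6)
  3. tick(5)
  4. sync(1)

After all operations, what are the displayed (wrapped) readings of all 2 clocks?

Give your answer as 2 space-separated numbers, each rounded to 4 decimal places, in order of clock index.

After op 1 tick(9): ref=9.0000 raw=[13.5000 10.8000]
After op 2 tick(6): ref=15.0000 raw=[22.5000 18.0000]
After op 3 tick(5): ref=20.0000 raw=[30.0000 24.0000]
After op 4 sync(1): ref=20.0000 raw=[30.0000 20.0000]
Wrap final raw readings (mod 60): 30.0000 mod 60 = 30.0000; 20.0000 mod 60 = 20.0000

Answer: 30.0000 20.0000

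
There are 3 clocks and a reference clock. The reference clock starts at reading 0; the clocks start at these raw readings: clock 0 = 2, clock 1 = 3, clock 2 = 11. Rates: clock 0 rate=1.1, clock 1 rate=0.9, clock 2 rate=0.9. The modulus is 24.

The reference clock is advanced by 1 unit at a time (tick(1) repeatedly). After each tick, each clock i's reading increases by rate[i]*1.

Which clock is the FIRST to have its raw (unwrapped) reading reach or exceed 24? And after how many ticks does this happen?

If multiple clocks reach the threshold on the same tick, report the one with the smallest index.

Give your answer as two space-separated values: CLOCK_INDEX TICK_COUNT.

clock 0: start=2, rate=1.1, needs 24-2 = 22; ticks = ceil(22/1.1) = ceil(20.0000) = 20; reading at tick 20 = 2 + 1.1*20 = 24.0000
clock 1: start=3, rate=0.9, needs 24-3 = 21; ticks = ceil(21/0.9) = ceil(23.3333) = 24; reading at tick 24 = 3 + 0.9*24 = 24.6000
clock 2: start=11, rate=0.9, needs 24-11 = 13; ticks = ceil(13/0.9) = ceil(14.4444) = 15; reading at tick 15 = 11 + 0.9*15 = 24.5000
Minimum tick count = 15; winners = [2]; smallest index = 2

Answer: 2 15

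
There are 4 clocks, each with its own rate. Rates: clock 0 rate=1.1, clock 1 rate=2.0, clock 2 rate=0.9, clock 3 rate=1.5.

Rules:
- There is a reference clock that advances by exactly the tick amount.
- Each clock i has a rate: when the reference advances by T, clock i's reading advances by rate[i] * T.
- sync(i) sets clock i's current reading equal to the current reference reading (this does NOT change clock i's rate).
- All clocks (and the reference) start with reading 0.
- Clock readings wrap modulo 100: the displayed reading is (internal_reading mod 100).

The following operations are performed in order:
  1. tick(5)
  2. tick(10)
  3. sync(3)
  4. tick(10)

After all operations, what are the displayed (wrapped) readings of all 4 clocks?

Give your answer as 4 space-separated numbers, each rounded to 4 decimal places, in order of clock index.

Answer: 27.5000 50.0000 22.5000 30.0000

Derivation:
After op 1 tick(5): ref=5.0000 raw=[5.5000 10.0000 4.5000 7.5000]
After op 2 tick(10): ref=15.0000 raw=[16.5000 30.0000 13.5000 22.5000]
After op 3 sync(3): ref=15.0000 raw=[16.5000 30.0000 13.5000 15.0000]
After op 4 tick(10): ref=25.0000 raw=[27.5000 50.0000 22.5000 30.0000]
Wrap final raw readings (mod 100): 27.5000 mod 100 = 27.5000; 50.0000 mod 100 = 50.0000; 22.5000 mod 100 = 22.5000; 30.0000 mod 100 = 30.0000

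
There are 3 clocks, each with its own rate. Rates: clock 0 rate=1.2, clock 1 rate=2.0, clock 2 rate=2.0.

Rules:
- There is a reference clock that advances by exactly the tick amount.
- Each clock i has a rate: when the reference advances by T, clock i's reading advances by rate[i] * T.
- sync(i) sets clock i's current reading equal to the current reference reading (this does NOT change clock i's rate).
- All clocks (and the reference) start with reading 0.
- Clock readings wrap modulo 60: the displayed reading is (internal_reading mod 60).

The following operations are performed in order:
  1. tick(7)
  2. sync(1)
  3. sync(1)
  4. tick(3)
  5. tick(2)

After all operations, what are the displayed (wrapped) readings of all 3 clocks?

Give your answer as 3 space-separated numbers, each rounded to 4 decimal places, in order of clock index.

After op 1 tick(7): ref=7.0000 raw=[8.4000 14.0000 14.0000]
After op 2 sync(1): ref=7.0000 raw=[8.4000 7.0000 14.0000]
After op 3 sync(1): ref=7.0000 raw=[8.4000 7.0000 14.0000]
After op 4 tick(3): ref=10.0000 raw=[12.0000 13.0000 20.0000]
After op 5 tick(2): ref=12.0000 raw=[14.4000 17.0000 24.0000]
Wrap final raw readings (mod 60): 14.4000 mod 60 = 14.4000; 17.0000 mod 60 = 17.0000; 24.0000 mod 60 = 24.0000

Answer: 14.4000 17.0000 24.0000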